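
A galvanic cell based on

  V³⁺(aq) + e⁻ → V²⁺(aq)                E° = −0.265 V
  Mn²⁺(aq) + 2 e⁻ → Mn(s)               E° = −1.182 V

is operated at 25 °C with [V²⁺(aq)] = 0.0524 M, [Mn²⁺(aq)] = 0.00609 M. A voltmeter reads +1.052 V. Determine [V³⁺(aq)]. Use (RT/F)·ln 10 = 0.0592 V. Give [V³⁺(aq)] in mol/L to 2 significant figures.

V³⁺/V²⁺ is the cathode (higher E°); E°cell = −0.265 − (−1.182) = +0.917 V with n = 2.
From the Nernst equation, log Q = n(E° − E)/0.0592 = 2·(+0.917 − (+1.052))/0.0592 = −4.561.
The balanced reaction is 2 V³⁺(aq) + Mn(s) → 2 V²⁺(aq) + Mn²⁺(aq), so Q = ([V²⁺(aq)]^2·[Mn²⁺(aq)]) / [V³⁺(aq)]^2.
Isolating [V³⁺(aq)] in Q = 10^{−4.561} yields log [V³⁺(aq)] = −0.108, i.e. 0.78 M.

0.78 M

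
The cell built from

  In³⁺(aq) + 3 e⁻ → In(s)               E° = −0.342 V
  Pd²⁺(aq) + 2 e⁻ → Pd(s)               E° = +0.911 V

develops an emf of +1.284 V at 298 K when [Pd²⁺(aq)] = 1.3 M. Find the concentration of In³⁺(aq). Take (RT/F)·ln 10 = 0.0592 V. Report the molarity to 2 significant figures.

Pd²⁺/Pd is the cathode (higher E°); E°cell = +0.911 − (−0.342) = +1.253 V with n = 6.
From the Nernst equation, log Q = n(E° − E)/0.0592 = 6·(+1.253 − (+1.284))/0.0592 = −3.142.
For 3 Pd²⁺(aq) + 2 In(s) → 3 Pd(s) + 2 In³⁺(aq), the reaction quotient is Q = [In³⁺(aq)]^2 / [Pd²⁺(aq)]^3.
Solving for the unknown gives log [In³⁺(aq)] = −1.400, so [In³⁺(aq)] ≈ 0.040 M.

0.040 M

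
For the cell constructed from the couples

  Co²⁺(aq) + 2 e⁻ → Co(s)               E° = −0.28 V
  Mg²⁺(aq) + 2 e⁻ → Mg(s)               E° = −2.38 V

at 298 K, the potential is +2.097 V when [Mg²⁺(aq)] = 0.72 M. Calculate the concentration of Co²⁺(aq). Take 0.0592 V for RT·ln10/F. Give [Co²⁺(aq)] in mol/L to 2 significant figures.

0.57 M

The Co²⁺/Co couple has the larger reduction potential, so it is the cathode: E°cell = −0.28 − (−2.38) = +2.10 V and n = 2.
Rearranging E = E° − (0.0592/n)·log Q gives log Q = 2(+2.10 − (+2.097))/0.0592 = 0.101.
For Co²⁺(aq) + Mg(s) → Co(s) + Mg²⁺(aq), the reaction quotient is Q = [Mg²⁺(aq)] / [Co²⁺(aq)].
Substituting the known concentrations and solving, log [Co²⁺(aq)] = −0.244 and [Co²⁺(aq)] = 0.57 M.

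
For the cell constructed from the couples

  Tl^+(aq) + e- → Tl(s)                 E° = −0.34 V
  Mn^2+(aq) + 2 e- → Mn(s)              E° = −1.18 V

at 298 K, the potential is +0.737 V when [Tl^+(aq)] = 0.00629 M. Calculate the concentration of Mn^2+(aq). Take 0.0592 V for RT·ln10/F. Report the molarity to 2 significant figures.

With Tl⁺/Tl at the cathode and Mn²⁺/Mn at the anode, E°cell = −0.34 − (−1.18) = +0.84 V (n = 2).
From the Nernst equation, log Q = n(E° − E)/0.0592 = 2·(+0.84 − (+0.737))/0.0592 = 3.480.
Balancing electrons gives 2 Tl^+(aq) + Mn(s) → 2 Tl(s) + Mn^2+(aq); thus Q = [Mn^2+(aq)] / [Tl^+(aq)]^2.
Substituting the known concentrations and solving, log [Mn^2+(aq)] = −0.923 and [Mn^2+(aq)] = 0.12 M.

0.12 M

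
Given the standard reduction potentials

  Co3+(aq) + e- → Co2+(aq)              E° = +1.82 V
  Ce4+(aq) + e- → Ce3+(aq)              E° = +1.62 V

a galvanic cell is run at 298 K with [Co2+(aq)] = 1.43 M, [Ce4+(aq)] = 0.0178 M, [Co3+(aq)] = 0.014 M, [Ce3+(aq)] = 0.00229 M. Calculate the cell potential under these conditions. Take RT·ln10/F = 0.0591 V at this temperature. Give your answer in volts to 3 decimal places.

Co³⁺/Co²⁺ is reduced (cathode, E° = +1.82 V) and Ce⁴⁺/Ce³⁺ is oxidized (anode).
The standard potential is +1.82 − (+1.62) = +0.20 V and the balanced reaction transfers n = 1 electron.
The balanced reaction is Co3+(aq) + Ce3+(aq) → Co2+(aq) + Ce4+(aq), so Q = ([Co2+(aq)]·[Ce4+(aq)]) / ([Co3+(aq)]·[Ce3+(aq)]) = 794 and log Q = 2.900.
By the Nernst equation, E = +0.20 − (0.0591/1)·(2.900) = +0.029 V.

+0.029 V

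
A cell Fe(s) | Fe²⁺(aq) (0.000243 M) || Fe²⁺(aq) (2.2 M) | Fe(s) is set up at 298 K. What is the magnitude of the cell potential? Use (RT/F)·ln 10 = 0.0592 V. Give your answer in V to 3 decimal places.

For a concentration cell E°cell = 0, since both electrodes use the same couple.
The compartment with the higher Fe²⁺(aq) concentration (2.2 M) acts as the cathode; ions are reduced there and produced at the dilute (0.000243 M) anode.
With n = 2, Ecell = −(0.0592/2)·log([dilute]/[conc]) = −(0.0592/2)·log(0.000243/2.2) = +0.117 V.

0.117 V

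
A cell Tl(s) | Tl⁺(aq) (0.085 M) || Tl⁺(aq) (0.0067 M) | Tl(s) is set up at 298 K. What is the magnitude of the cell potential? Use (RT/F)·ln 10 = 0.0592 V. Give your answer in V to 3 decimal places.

For a concentration cell E°cell = 0, since both electrodes use the same couple.
The compartment with the higher Tl⁺(aq) concentration (0.085 M) acts as the cathode; ions are reduced there and produced at the dilute (0.0067 M) anode.
With n = 1, Ecell = −(0.0592/1)·log([dilute]/[conc]) = −(0.0592/1)·log(0.0067/0.085) = +0.065 V.

0.065 V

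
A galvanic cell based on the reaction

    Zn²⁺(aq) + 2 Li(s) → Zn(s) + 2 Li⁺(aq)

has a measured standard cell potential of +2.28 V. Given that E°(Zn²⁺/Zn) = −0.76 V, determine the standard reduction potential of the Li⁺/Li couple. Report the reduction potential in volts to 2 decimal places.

In the reaction as written the Zn²⁺/Zn couple is reduced (cathode) and Li⁺/Li is oxidized (anode), so E°cell = E°(Zn²⁺/Zn) − E°(Li⁺/Li).
E°(Li⁺/Li) = E°(cathode) − E°cell = −0.76 − (+2.28) = −3.04 V.

−3.04 V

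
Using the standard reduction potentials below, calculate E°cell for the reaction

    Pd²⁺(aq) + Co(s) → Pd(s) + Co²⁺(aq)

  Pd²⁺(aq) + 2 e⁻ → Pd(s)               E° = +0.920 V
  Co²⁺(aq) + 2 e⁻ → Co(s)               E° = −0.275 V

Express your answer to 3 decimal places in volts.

In the reaction as written, Pd²⁺(aq) is reduced (cathode) and Co²⁺(aq) is produced by oxidation at the anode.
E°cell = E°(cathode) − E°(anode) = +0.920 − (−0.275) = +1.195 V.
The positive value indicates the reaction is spontaneous as written.

+1.195 V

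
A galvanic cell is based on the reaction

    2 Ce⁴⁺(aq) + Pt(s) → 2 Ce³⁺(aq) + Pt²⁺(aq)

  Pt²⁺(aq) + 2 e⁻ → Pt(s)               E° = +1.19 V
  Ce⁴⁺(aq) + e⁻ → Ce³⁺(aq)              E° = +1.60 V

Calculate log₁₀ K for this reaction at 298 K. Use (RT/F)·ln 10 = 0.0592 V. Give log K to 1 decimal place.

The Ce⁴⁺/Ce³⁺ couple is reduced (cathode); E°cell = +1.60 − (+1.19) = +0.41 V with n = 2.
At equilibrium E = 0, so log K = nE°cell / 0.0592 = (2)(+0.41) / 0.0592 = 13.9.

log K = 13.9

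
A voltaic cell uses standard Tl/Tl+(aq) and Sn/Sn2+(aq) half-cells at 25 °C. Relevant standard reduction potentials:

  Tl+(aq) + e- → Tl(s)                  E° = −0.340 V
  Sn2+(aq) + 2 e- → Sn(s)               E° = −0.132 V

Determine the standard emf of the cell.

+0.208 V

The Sn²⁺/Sn couple has the higher E°, so Sn ion is reduced (cathode) and Tl is oxidized (anode).
E°cell = E°(cathode) − E°(anode) = −0.132 − (−0.340) = +0.208 V.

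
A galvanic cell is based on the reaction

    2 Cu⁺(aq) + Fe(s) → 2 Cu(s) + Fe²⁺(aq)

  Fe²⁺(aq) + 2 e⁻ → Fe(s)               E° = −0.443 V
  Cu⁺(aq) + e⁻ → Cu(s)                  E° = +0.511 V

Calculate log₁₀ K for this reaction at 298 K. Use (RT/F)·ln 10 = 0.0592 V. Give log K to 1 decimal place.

The Cu⁺/Cu couple is reduced (cathode); E°cell = +0.511 − (−0.443) = +0.954 V with n = 2.
At equilibrium E = 0, so log K = nE°cell / 0.0592 = (2)(+0.954) / 0.0592 = 32.2.

log K = 32.2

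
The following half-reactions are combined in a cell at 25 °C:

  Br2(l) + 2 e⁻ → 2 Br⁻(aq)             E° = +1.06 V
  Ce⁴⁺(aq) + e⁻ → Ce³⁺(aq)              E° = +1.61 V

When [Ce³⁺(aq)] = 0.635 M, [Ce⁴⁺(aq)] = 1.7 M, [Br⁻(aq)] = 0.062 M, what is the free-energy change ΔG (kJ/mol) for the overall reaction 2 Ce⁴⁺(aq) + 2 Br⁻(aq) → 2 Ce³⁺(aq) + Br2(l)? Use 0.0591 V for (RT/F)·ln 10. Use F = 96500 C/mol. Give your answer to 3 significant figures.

With Ce⁴⁺/Ce³⁺ reduced at the cathode, E°cell = +1.61 − (+1.06) = +0.55 V and n = 2.
Q = [Ce³⁺(aq)]^2 / ([Ce⁴⁺(aq)]^2·[Br⁻(aq)]^2) = 36.3, so log Q = 1.560 and E = +0.55 − (0.0591/2)(1.560) = +0.5039 V.
Then ΔG = −nFE = −2 × 96500 × +0.5039 J/mol = −97.3 kJ/mol.

−97.3 kJ/mol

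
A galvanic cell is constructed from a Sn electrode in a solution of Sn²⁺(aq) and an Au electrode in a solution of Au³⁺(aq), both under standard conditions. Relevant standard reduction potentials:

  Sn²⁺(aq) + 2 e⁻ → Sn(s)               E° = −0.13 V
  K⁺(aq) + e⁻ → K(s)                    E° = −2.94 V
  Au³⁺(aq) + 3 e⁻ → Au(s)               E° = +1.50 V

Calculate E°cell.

+1.63 V

The Au³⁺/Au couple has the higher E°, so Au ion is reduced (cathode) and Sn is oxidized (anode).
E°cell = E°(cathode) − E°(anode) = +1.50 − (−0.13) = +1.63 V.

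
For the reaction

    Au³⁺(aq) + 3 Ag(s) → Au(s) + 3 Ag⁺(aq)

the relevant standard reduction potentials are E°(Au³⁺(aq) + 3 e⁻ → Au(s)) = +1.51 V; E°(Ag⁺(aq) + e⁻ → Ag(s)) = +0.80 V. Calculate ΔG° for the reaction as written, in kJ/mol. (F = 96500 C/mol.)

In the reaction as written Au³⁺(aq) is reduced, so the Au³⁺/Au couple is the cathode and Ag⁺/Ag is the anode.
E°cell = +1.51 − (+0.80) = +0.71 V; balancing electrons gives n = 3.
ΔG° = −nFE°cell = −(3)(96500)(+0.71) J/mol = −206 kJ/mol.

−206 kJ/mol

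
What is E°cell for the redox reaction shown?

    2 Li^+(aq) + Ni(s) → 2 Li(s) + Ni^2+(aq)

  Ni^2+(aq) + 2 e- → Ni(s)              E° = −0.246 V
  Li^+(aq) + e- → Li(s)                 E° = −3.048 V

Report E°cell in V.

In the reaction as written, Li^+(aq) is reduced (cathode) and Ni^2+(aq) is produced by oxidation at the anode.
E°cell = E°(cathode) − E°(anode) = −3.048 − (−0.246) = −2.802 V.

−2.802 V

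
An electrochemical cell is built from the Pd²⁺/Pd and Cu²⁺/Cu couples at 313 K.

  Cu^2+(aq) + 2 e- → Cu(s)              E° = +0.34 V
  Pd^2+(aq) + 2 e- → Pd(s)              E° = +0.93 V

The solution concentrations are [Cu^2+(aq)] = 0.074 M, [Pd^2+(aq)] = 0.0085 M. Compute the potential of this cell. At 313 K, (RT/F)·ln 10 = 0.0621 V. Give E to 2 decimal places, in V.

+0.56 V

Since E°(Pd²⁺/Pd) > E°(Cu²⁺/Cu), Pd²⁺/Pd serves as the cathode.
E°cell = E°cat − E°an = +0.93 − (+0.34) = +0.59 V; n = 2.
The balanced reaction is Pd^2+(aq) + Cu(s) → Pd(s) + Cu^2+(aq), so Q = [Cu^2+(aq)] / [Pd^2+(aq)] = 8.71 and log Q = 0.940.
Applying E = E° − (RT ln10/nF)·log Q gives +0.59 − (0.0621/2)(0.940) = +0.56 V.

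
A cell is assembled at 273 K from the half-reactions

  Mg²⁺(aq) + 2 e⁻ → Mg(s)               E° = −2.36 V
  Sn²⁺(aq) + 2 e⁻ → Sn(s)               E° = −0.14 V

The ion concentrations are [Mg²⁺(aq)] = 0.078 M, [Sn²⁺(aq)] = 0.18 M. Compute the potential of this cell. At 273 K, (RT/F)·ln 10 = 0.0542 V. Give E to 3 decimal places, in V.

+2.230 V

The Sn²⁺/Sn couple has the more positive E°, so it is the cathode; Mg²⁺/Mg is the anode.
E°cell = −0.14 − (−2.36) = +2.22 V, with n = 2 electrons transferred.
For the overall reaction Sn²⁺(aq) + Mg(s) → Sn(s) + Mg²⁺(aq), Q = [Mg²⁺(aq)] / [Sn²⁺(aq)] = 0.433, giving log Q = −0.363.
E = E° − (0.0542/n)·log Q = +2.22 − (0.0542/2)(−0.363) = +2.230 V.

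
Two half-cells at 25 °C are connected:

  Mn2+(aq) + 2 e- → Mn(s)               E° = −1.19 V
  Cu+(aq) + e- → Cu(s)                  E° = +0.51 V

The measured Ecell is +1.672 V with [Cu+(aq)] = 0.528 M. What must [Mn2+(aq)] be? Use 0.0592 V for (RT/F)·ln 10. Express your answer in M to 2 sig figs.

With Cu⁺/Cu at the cathode and Mn²⁺/Mn at the anode, E°cell = +0.51 − (−1.19) = +1.70 V (n = 2).
Rearranging E = E° − (0.0592/n)·log Q gives log Q = 2(+1.70 − (+1.672))/0.0592 = 0.946.
Balancing electrons gives 2 Cu+(aq) + Mn(s) → 2 Cu(s) + Mn2+(aq); thus Q = [Mn2+(aq)] / [Cu+(aq)]^2.
Substituting the known concentrations and solving, log [Mn2+(aq)] = 0.391 and [Mn2+(aq)] = 2.5 M.

2.5 M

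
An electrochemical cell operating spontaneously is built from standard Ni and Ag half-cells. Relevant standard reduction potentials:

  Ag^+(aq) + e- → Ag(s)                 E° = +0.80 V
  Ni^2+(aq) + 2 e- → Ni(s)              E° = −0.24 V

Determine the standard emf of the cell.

+1.04 V

The Ag⁺/Ag couple has the higher E°, so Ag ion is reduced (cathode) and Ni is oxidized (anode).
E°cell = E°(cathode) − E°(anode) = +0.80 − (−0.24) = +1.04 V.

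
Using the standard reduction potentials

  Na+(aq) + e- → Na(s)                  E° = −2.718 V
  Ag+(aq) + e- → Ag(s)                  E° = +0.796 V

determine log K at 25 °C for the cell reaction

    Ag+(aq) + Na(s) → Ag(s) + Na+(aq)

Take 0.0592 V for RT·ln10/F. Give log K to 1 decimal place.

log K = 59.4

The Ag⁺/Ag couple is reduced (cathode); E°cell = +0.796 − (−2.718) = +3.514 V with n = 1.
At equilibrium E = 0, so log K = nE°cell / 0.0592 = (1)(+3.514) / 0.0592 = 59.4.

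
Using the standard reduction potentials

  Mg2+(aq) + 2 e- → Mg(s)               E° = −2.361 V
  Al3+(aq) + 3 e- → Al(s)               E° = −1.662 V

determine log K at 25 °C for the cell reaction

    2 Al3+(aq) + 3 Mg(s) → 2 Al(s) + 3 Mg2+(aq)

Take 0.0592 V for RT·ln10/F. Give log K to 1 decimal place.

log K = 70.8

The Al³⁺/Al couple is reduced (cathode); E°cell = −1.662 − (−2.361) = +0.699 V with n = 6.
At equilibrium E = 0, so log K = nE°cell / 0.0592 = (6)(+0.699) / 0.0592 = 70.8.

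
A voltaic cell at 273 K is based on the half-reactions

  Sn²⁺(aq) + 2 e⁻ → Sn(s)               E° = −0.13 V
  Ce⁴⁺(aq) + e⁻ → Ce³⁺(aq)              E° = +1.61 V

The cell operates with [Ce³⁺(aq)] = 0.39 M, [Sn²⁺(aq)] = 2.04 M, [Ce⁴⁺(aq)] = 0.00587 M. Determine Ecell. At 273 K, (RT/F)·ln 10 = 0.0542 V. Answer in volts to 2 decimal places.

The Ce⁴⁺/Ce³⁺ couple has the more positive E°, so it is the cathode; Sn²⁺/Sn is the anode.
E°cell = E°cat − E°an = +1.61 − (−0.13) = +1.74 V; n = 2.
Balancing gives 2 Ce⁴⁺(aq) + Sn(s) → 2 Ce³⁺(aq) + Sn²⁺(aq); hence Q = ([Ce³⁺(aq)]^2·[Sn²⁺(aq)]) / [Ce⁴⁺(aq)]^2 = 9×10^3 (log Q = 3.954).
E = E° − (0.0542/n)·log Q = +1.74 − (0.0542/2)(3.954) = +1.63 V.

+1.63 V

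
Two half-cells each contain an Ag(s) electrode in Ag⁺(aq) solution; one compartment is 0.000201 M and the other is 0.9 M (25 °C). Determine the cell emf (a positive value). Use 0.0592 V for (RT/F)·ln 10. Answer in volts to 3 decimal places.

0.216 V

For a concentration cell E°cell = 0, since both electrodes use the same couple.
The compartment with the higher Ag⁺(aq) concentration (0.9 M) acts as the cathode; ions are reduced there and produced at the dilute (0.000201 M) anode.
With n = 1, Ecell = −(0.0592/1)·log([dilute]/[conc]) = −(0.0592/1)·log(0.000201/0.9) = +0.216 V.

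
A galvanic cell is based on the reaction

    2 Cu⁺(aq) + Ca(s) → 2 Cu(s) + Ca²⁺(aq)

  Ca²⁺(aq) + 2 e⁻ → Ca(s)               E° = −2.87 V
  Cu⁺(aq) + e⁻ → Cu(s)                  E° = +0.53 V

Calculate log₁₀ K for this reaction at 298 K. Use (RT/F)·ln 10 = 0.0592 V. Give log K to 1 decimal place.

log K = 114.9

The Cu⁺/Cu couple is reduced (cathode); E°cell = +0.53 − (−2.87) = +3.40 V with n = 2.
At equilibrium E = 0, so log K = nE°cell / 0.0592 = (2)(+3.40) / 0.0592 = 114.9.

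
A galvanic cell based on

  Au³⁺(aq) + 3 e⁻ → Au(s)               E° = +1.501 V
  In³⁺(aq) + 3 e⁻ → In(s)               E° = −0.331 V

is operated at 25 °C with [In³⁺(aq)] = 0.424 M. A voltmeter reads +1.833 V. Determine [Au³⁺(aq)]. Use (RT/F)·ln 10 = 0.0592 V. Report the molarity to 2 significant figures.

0.48 M

The Au³⁺/Au couple has the larger reduction potential, so it is the cathode: E°cell = +1.501 − (−0.331) = +1.832 V and n = 3.
From the Nernst equation, log Q = n(E° − E)/0.0592 = 3·(+1.832 − (+1.833))/0.0592 = −0.051.
Balancing electrons gives Au³⁺(aq) + In(s) → Au(s) + In³⁺(aq); thus Q = [In³⁺(aq)] / [Au³⁺(aq)].
Isolating [Au³⁺(aq)] in Q = 10^{−0.051} yields log [Au³⁺(aq)] = −0.322, i.e. 0.48 M.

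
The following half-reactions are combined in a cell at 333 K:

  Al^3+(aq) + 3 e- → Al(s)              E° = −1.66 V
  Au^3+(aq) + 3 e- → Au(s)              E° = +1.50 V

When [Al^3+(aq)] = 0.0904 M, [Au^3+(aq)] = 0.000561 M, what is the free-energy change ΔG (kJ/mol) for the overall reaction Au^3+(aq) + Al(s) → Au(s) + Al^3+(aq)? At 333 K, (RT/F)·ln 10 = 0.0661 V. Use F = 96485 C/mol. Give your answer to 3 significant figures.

E°cell = +1.50 − (−1.66) = +3.16 V; the balanced reaction transfers n = 3 electrons.
Here Q = [Al^3+(aq)] / [Au^3+(aq)] = 161 (log Q = 2.207), giving E = +3.16 − (0.0661/3)·(2.207) = +3.1114 V.
Then ΔG = −nFE = −3 × 96485 × +3.1114 J/mol = −901 kJ/mol.

−901 kJ/mol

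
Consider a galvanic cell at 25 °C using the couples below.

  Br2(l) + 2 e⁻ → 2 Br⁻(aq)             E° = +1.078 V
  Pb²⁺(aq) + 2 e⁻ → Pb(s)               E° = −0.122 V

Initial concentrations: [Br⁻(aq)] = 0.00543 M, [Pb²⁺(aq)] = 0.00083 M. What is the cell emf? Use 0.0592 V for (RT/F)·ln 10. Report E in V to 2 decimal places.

+1.43 V

Br₂/Br⁻ is reduced (cathode, E° = +1.078 V) and Pb²⁺/Pb is oxidized (anode).
E°cell = E°cat − E°an = +1.078 − (−0.122) = +1.200 V; n = 2.
Balancing gives Br2(l) + Pb(s) → 2 Br⁻(aq) + Pb²⁺(aq); hence Q = [Br⁻(aq)]^2·[Pb²⁺(aq)] = 2.45×10^−8 (log Q = −7.611).
Applying E = E° − (RT ln10/nF)·log Q gives +1.200 − (0.0592/2)(−7.611) = +1.43 V.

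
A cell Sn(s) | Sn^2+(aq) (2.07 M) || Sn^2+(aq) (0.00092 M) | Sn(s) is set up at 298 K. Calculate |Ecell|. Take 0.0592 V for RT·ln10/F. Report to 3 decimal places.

0.099 V

For a concentration cell E°cell = 0, since both electrodes use the same couple.
The compartment with the higher Sn^2+(aq) concentration (2.07 M) acts as the cathode; ions are reduced there and produced at the dilute (0.00092 M) anode.
With n = 2, Ecell = −(0.0592/2)·log([dilute]/[conc]) = −(0.0592/2)·log(0.00092/2.07) = +0.099 V.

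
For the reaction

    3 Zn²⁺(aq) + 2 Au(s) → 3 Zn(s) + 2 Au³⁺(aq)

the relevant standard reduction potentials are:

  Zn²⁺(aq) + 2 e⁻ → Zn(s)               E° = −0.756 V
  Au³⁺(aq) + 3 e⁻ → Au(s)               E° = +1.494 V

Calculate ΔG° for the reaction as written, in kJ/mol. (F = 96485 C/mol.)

In the reaction as written Zn²⁺(aq) is reduced, so the Zn²⁺/Zn couple is the cathode and Au³⁺/Au is the anode.
E°cell = −0.756 − (+1.494) = −2.250 V; balancing electrons gives n = 6.
ΔG° = −nFE°cell = −(6)(96485)(−2.250) J/mol = +1303 kJ/mol.

+1303 kJ/mol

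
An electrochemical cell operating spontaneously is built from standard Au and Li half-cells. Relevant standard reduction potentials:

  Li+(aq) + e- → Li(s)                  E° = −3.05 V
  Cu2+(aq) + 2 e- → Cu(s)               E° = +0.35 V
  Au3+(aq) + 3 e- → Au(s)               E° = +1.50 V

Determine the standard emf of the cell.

+4.55 V

The Au³⁺/Au couple has the higher E°, so Au ion is reduced (cathode) and Li is oxidized (anode).
E°cell = E°(cathode) − E°(anode) = +1.50 − (−3.05) = +4.55 V.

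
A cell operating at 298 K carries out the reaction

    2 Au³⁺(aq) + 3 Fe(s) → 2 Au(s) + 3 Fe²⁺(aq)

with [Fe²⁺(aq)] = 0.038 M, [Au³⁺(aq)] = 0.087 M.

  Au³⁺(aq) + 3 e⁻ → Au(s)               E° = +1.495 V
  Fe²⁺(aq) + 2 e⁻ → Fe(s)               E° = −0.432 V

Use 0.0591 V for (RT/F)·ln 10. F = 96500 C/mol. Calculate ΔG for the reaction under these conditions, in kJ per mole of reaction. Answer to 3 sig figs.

−1130 kJ/mol

E°cell = +1.495 − (−0.432) = +1.927 V; the balanced reaction transfers n = 6 electrons.
Q = [Fe²⁺(aq)]^3 / [Au³⁺(aq)]^2 = 0.00725, so log Q = −2.140 and E = +1.927 − (0.0591/6)(−2.140) = +1.9481 V.
Finally ΔG = −nFE = −(6)(96500 C/mol)(+1.9481 V) = −1130 kJ/mol.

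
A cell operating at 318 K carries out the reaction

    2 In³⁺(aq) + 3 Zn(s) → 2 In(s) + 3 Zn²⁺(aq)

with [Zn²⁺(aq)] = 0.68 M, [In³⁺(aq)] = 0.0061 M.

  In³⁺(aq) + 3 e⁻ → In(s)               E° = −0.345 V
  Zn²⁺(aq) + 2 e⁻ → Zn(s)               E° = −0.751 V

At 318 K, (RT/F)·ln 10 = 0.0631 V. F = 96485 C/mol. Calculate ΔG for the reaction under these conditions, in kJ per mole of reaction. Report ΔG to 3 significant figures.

−211 kJ/mol

The standard cell potential is −0.345 − (−0.751) = +0.406 V, with n = 6 electrons in the balanced equation.
Q = [Zn²⁺(aq)]^3 / [In³⁺(aq)]^2 = 8.45×10^3, so log Q = 3.927 and E = +0.406 − (0.0631/6)(3.927) = +0.3647 V.
Then ΔG = −nFE = −6 × 96485 × +0.3647 J/mol = −211 kJ/mol.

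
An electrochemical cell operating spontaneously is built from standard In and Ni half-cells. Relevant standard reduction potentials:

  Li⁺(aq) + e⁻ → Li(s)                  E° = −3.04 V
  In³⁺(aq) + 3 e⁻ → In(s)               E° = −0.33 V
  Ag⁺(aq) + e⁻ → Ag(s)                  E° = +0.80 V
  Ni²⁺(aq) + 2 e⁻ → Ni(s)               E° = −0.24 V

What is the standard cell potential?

+0.09 V

The Ni²⁺/Ni couple has the higher E°, so Ni ion is reduced (cathode) and In is oxidized (anode).
E°cell = E°(cathode) − E°(anode) = −0.24 − (−0.33) = +0.09 V.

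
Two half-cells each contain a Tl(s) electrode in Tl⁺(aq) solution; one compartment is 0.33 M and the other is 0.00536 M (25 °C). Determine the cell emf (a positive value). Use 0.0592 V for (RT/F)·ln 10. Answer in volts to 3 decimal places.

For a concentration cell E°cell = 0, since both electrodes use the same couple.
The compartment with the higher Tl⁺(aq) concentration (0.33 M) acts as the cathode; ions are reduced there and produced at the dilute (0.00536 M) anode.
With n = 1, Ecell = −(0.0592/1)·log([dilute]/[conc]) = −(0.0592/1)·log(0.00536/0.33) = +0.106 V.

0.106 V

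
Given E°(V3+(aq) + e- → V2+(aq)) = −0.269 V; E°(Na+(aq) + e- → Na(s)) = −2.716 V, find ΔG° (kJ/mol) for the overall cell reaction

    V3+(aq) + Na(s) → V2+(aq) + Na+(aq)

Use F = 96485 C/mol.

In the reaction as written V3+(aq) is reduced, so the V³⁺/V²⁺ couple is the cathode and Na⁺/Na is the anode.
E°cell = −0.269 − (−2.716) = +2.447 V; balancing electrons gives n = 1.
ΔG° = −nFE°cell = −(1)(96485)(+2.447) J/mol = −236 kJ/mol.

−236 kJ/mol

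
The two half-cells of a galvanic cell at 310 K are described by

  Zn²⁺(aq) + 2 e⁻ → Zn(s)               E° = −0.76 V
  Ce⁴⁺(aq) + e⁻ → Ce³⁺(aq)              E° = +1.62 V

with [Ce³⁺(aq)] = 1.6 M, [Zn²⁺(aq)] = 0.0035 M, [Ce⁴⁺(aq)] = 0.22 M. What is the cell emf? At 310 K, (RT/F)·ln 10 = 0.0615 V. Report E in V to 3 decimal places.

The Ce⁴⁺/Ce³⁺ couple has the more positive E°, so it is the cathode; Zn²⁺/Zn is the anode.
E°cell = +1.62 − (−0.76) = +2.38 V, with n = 2 electrons transferred.
The balanced reaction is 2 Ce⁴⁺(aq) + Zn(s) → 2 Ce³⁺(aq) + Zn²⁺(aq), so Q = ([Ce³⁺(aq)]^2·[Zn²⁺(aq)]) / [Ce⁴⁺(aq)]^2 = 0.185 and log Q = −0.733.
Applying E = E° − (RT ln10/nF)·log Q gives +2.38 − (0.0615/2)(−0.733) = +2.403 V.

+2.403 V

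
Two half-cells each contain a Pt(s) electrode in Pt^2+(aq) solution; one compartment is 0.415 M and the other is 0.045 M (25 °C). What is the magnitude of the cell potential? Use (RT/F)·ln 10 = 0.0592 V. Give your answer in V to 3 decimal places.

0.029 V

For a concentration cell E°cell = 0, since both electrodes use the same couple.
The compartment with the higher Pt^2+(aq) concentration (0.415 M) acts as the cathode; ions are reduced there and produced at the dilute (0.045 M) anode.
With n = 2, Ecell = −(0.0592/2)·log([dilute]/[conc]) = −(0.0592/2)·log(0.045/0.415) = +0.029 V.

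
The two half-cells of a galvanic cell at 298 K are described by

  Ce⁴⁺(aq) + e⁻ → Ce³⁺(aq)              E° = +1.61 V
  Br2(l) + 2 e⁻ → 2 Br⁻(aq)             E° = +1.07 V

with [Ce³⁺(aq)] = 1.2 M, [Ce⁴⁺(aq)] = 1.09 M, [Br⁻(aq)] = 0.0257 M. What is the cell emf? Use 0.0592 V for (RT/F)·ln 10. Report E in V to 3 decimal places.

+0.443 V

Ce⁴⁺/Ce³⁺ is reduced (cathode, E° = +1.61 V) and Br₂/Br⁻ is oxidized (anode).
The standard potential is +1.61 − (+1.07) = +0.54 V and the balanced reaction transfers n = 2 electrons.
The balanced reaction is 2 Ce⁴⁺(aq) + 2 Br⁻(aq) → 2 Ce³⁺(aq) + Br2(l), so Q = [Ce³⁺(aq)]^2 / ([Ce⁴⁺(aq)]^2·[Br⁻(aq)]^2) = 1.84×10^3 and log Q = 3.264.
Applying E = E° − (RT ln10/nF)·log Q gives +0.54 − (0.0592/2)(3.264) = +0.443 V.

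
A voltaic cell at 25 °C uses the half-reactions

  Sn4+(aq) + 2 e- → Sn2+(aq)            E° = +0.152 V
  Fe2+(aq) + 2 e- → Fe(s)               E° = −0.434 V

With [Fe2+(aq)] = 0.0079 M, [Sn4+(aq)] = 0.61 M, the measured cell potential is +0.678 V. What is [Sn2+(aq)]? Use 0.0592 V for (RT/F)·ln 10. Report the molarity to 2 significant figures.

With Sn⁴⁺/Sn²⁺ at the cathode and Fe²⁺/Fe at the anode, E°cell = +0.152 − (−0.434) = +0.586 V (n = 2).
Since E = E° − (0.0592/n)·log Q, log Q = n(E° − E)/0.0592 = −3.108.
The balanced reaction is Sn4+(aq) + Fe(s) → Sn2+(aq) + Fe2+(aq), so Q = ([Sn2+(aq)]·[Fe2+(aq)]) / [Sn4+(aq)].
Solving for the unknown gives log [Sn2+(aq)] = −1.220, so [Sn2+(aq)] ≈ 0.060 M.

0.060 M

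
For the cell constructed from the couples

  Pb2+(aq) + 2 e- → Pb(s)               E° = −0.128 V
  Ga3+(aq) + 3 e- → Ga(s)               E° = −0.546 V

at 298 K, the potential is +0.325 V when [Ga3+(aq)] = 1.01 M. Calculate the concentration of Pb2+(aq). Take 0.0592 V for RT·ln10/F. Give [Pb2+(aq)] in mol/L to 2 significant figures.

Pb²⁺/Pb is the cathode (higher E°); E°cell = −0.128 − (−0.546) = +0.418 V with n = 6.
Rearranging E = E° − (0.0592/n)·log Q gives log Q = 6(+0.418 − (+0.325))/0.0592 = 9.426.
Balancing electrons gives 3 Pb2+(aq) + 2 Ga(s) → 3 Pb(s) + 2 Ga3+(aq); thus Q = [Ga3+(aq)]^2 / [Pb2+(aq)]^3.
Solving for the unknown gives log [Pb2+(aq)] = −3.139, so [Pb2+(aq)] ≈ 0.00073 M.

0.00073 M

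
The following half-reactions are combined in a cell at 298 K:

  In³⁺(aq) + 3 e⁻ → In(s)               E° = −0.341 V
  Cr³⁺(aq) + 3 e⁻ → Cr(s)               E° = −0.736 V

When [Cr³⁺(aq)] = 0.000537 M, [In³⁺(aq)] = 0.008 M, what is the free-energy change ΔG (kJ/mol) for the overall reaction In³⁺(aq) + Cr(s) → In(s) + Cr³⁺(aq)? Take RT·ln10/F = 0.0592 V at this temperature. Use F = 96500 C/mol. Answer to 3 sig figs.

−121 kJ/mol

E°cell = −0.341 − (−0.736) = +0.395 V; the balanced reaction transfers n = 3 electrons.
The reaction quotient is [Cr³⁺(aq)] / [In³⁺(aq)] = 0.0671; by Nernst, E = +0.395 − (0.0592/3)(−1.173) = +0.4181 V.
Then ΔG = −nFE = −3 × 96500 × +0.4181 J/mol = −121 kJ/mol.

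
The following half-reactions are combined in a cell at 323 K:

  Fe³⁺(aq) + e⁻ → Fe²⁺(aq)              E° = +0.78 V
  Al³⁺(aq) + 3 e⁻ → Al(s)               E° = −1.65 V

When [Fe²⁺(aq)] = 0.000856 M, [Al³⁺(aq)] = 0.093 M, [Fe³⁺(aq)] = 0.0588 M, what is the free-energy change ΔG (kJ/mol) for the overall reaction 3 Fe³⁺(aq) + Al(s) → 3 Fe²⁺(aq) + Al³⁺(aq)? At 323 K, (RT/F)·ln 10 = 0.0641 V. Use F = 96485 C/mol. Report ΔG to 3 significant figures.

−744 kJ/mol

E°cell = +0.78 − (−1.65) = +2.43 V; the balanced reaction transfers n = 3 electrons.
Here Q = ([Fe²⁺(aq)]^3·[Al³⁺(aq)]) / [Fe³⁺(aq)]^3 = 2.87×10^−7 (log Q = −6.542), giving E = +2.43 − (0.0641/3)·(−6.542) = +2.5698 V.
ΔG = −nFE = −(3)(96485)(+2.5698) J/mol = −744 kJ/mol.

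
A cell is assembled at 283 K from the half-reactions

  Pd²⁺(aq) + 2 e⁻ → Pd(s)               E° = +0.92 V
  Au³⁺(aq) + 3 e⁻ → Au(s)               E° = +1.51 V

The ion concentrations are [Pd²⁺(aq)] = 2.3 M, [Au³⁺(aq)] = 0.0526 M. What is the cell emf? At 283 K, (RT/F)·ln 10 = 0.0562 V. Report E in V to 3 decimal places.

Au³⁺/Au is reduced (cathode, E° = +1.51 V) and Pd²⁺/Pd is oxidized (anode).
The standard potential is +1.51 − (+0.92) = +0.59 V and the balanced reaction transfers n = 6 electrons.
Balancing gives 2 Au³⁺(aq) + 3 Pd(s) → 2 Au(s) + 3 Pd²⁺(aq); hence Q = [Pd²⁺(aq)]^3 / [Au³⁺(aq)]^2 = 4.4×10^3 (log Q = 3.643).
By the Nernst equation, E = +0.59 − (0.0562/6)·(3.643) = +0.556 V.

+0.556 V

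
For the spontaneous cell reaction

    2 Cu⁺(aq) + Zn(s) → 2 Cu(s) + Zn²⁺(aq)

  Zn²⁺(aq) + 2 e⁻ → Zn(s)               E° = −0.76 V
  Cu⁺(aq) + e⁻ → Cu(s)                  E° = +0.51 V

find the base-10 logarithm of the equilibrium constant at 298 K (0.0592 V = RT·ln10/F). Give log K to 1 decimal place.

The Cu⁺/Cu couple is reduced (cathode); E°cell = +0.51 − (−0.76) = +1.27 V with n = 2.
At equilibrium E = 0, so log K = nE°cell / 0.0592 = (2)(+1.27) / 0.0592 = 42.9.

log K = 42.9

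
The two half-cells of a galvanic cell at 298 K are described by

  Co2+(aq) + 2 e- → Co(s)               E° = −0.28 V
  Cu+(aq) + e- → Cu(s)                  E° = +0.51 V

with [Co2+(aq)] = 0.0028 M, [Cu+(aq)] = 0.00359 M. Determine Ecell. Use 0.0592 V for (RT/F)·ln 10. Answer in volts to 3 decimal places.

Since E°(Cu⁺/Cu) > E°(Co²⁺/Co), Cu⁺/Cu serves as the cathode.
The standard potential is +0.51 − (−0.28) = +0.79 V and the balanced reaction transfers n = 2 electrons.
Balancing gives 2 Cu+(aq) + Co(s) → 2 Cu(s) + Co2+(aq); hence Q = [Co2+(aq)] / [Cu+(aq)]^2 = 217 (log Q = 2.337).
By the Nernst equation, E = +0.79 − (0.0592/2)·(2.337) = +0.721 V.

+0.721 V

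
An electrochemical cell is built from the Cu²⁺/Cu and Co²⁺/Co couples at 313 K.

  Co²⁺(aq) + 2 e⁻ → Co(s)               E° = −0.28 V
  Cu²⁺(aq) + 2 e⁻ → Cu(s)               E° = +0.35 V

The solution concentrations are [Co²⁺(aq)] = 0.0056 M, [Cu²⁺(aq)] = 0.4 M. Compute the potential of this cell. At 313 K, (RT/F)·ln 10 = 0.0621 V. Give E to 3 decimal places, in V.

Since E°(Cu²⁺/Cu) > E°(Co²⁺/Co), Cu²⁺/Cu serves as the cathode.
E°cell = +0.35 − (−0.28) = +0.63 V, with n = 2 electrons transferred.
For the overall reaction Cu²⁺(aq) + Co(s) → Cu(s) + Co²⁺(aq), Q = [Co²⁺(aq)] / [Cu²⁺(aq)] = 0.014, giving log Q = −1.854.
Applying E = E° − (RT ln10/nF)·log Q gives +0.63 − (0.0621/2)(−1.854) = +0.688 V.

+0.688 V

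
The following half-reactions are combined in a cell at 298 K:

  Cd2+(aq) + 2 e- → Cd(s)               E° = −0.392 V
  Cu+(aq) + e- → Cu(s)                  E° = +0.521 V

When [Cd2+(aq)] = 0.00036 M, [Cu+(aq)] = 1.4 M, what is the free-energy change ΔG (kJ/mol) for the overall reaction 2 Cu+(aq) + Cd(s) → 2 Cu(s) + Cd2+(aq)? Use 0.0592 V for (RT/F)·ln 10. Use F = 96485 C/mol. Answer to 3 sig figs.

−198 kJ/mol

The standard cell potential is +0.521 − (−0.392) = +0.913 V, with n = 2 electrons in the balanced equation.
The reaction quotient is [Cd2+(aq)] / [Cu+(aq)]^2 = 0.000184; by Nernst, E = +0.913 − (0.0592/2)(−3.736) = +1.0236 V.
ΔG = −nFE = −(2)(96485)(+1.0236) J/mol = −198 kJ/mol.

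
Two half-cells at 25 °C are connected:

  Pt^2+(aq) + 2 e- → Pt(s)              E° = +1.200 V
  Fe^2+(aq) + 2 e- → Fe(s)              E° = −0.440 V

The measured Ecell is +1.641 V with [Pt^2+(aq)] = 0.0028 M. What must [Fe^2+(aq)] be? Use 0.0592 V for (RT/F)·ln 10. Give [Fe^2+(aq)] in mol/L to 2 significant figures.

With Pt²⁺/Pt at the cathode and Fe²⁺/Fe at the anode, E°cell = +1.200 − (−0.440) = +1.640 V (n = 2).
Rearranging E = E° − (0.0592/n)·log Q gives log Q = 2(+1.640 − (+1.641))/0.0592 = −0.034.
Balancing electrons gives Pt^2+(aq) + Fe(s) → Pt(s) + Fe^2+(aq); thus Q = [Fe^2+(aq)] / [Pt^2+(aq)].
Solving for the unknown gives log [Fe^2+(aq)] = −2.587, so [Fe^2+(aq)] ≈ 0.0026 M.

0.0026 M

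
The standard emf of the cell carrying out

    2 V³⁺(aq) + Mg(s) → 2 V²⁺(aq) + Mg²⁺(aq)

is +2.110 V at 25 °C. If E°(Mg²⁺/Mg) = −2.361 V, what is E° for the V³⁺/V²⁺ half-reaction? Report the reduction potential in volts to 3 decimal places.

In the reaction as written the V³⁺/V²⁺ couple is reduced (cathode) and Mg²⁺/Mg is oxidized (anode), so E°cell = E°(V³⁺/V²⁺) − E°(Mg²⁺/Mg).
E°(V³⁺/V²⁺) = E°cell + E°(anode) = +2.110 + (−2.361) = −0.251 V.

−0.251 V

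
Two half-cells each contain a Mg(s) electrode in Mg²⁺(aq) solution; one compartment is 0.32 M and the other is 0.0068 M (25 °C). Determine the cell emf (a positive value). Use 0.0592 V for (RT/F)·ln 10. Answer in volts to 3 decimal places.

0.050 V

For a concentration cell E°cell = 0, since both electrodes use the same couple.
The compartment with the higher Mg²⁺(aq) concentration (0.32 M) acts as the cathode; ions are reduced there and produced at the dilute (0.0068 M) anode.
With n = 2, Ecell = −(0.0592/2)·log([dilute]/[conc]) = −(0.0592/2)·log(0.0068/0.32) = +0.050 V.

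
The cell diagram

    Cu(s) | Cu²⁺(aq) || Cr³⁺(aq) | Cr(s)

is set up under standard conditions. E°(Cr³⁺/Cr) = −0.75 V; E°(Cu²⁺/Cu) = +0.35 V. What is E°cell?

By convention the left-hand electrode in cell notation is the anode (oxidation) and the right-hand electrode is the cathode (reduction).
E°cell = E°(right) − E°(left) = −0.75 − (+0.35) = −1.10 V.
The negative sign shows that, as written, the cell would require an external voltage to drive the reaction.

−1.10 V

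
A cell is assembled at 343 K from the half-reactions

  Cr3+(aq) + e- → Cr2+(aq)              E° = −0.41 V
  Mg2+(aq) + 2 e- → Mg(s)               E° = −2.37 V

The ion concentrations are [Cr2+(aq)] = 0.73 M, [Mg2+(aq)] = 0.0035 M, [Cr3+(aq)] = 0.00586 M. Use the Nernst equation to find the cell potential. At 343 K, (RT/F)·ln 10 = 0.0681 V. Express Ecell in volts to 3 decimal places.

+1.901 V

Since E°(Cr³⁺/Cr²⁺) > E°(Mg²⁺/Mg), Cr³⁺/Cr²⁺ serves as the cathode.
E°cell = −0.41 − (−2.37) = +1.96 V, with n = 2 electrons transferred.
For the overall reaction 2 Cr3+(aq) + Mg(s) → 2 Cr2+(aq) + Mg2+(aq), Q = ([Cr2+(aq)]^2·[Mg2+(aq)]) / [Cr3+(aq)]^2 = 54.3, giving log Q = 1.735.
E = E° − (0.0681/n)·log Q = +1.96 − (0.0681/2)(1.735) = +1.901 V.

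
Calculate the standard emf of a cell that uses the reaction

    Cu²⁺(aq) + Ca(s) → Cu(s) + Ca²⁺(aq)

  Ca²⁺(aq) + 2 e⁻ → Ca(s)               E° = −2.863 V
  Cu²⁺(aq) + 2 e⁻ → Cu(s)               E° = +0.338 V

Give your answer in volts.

+3.201 V

Cu²⁺(aq) gains electrons, so the Cu²⁺/Cu couple is the cathode; the Ca²⁺/Ca couple is the anode.
E°cell = E°(cathode) − E°(anode) = +0.338 − (−2.863) = +3.201 V.
The positive value indicates the reaction is spontaneous as written.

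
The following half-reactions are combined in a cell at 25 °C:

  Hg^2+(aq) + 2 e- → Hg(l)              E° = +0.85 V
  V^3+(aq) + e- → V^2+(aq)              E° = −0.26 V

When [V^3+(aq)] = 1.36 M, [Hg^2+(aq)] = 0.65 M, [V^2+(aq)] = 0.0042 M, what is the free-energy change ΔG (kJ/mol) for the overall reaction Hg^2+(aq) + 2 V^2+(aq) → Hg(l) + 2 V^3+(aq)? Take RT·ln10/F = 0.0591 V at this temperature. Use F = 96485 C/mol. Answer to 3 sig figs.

The standard cell potential is +0.85 − (−0.26) = +1.11 V, with n = 2 electrons in the balanced equation.
Q = [V^3+(aq)]^2 / ([Hg^2+(aq)]·[V^2+(aq)]^2) = 1.61×10^5, so log Q = 5.208 and E = +1.11 − (0.0591/2)(5.208) = +0.9561 V.
Finally ΔG = −nFE = −(2)(96485 C/mol)(+0.9561 V) = −184 kJ/mol.

−184 kJ/mol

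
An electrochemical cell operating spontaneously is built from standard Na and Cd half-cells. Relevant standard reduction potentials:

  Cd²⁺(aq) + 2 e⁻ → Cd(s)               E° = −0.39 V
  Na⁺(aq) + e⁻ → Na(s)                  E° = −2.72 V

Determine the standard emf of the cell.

+2.33 V

Of the two couples in this cell, the one with the more positive reduction potential is reduced at the cathode: here that is Cd²⁺/Cd (−0.39 V); Na⁺/Na (−2.72 V) is the anode.
E°cell = E°(cathode) − E°(anode) = −0.39 − (−2.72) = +2.33 V.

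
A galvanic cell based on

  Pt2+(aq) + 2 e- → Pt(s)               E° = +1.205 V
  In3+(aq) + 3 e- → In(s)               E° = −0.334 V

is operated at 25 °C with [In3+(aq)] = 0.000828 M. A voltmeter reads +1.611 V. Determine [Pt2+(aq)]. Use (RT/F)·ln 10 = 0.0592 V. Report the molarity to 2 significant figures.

Pt²⁺/Pt is the cathode (higher E°); E°cell = +1.205 − (−0.334) = +1.539 V with n = 6.
Since E = E° − (0.0592/n)·log Q, log Q = n(E° − E)/0.0592 = −7.297.
For 3 Pt2+(aq) + 2 In(s) → 3 Pt(s) + 2 In3+(aq), the reaction quotient is Q = [In3+(aq)]^2 / [Pt2+(aq)]^3.
Solving for the unknown gives log [Pt2+(aq)] = 0.378, so [Pt2+(aq)] ≈ 2.4 M.

2.4 M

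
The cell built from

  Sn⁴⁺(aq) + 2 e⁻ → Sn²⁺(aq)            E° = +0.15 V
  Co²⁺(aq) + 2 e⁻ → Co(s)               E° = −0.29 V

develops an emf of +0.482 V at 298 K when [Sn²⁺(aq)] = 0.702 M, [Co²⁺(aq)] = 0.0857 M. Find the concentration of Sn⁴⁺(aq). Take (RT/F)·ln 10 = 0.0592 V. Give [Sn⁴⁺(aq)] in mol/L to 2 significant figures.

The Sn⁴⁺/Sn²⁺ couple has the larger reduction potential, so it is the cathode: E°cell = +0.15 − (−0.29) = +0.44 V and n = 2.
Since E = E° − (0.0592/n)·log Q, log Q = n(E° − E)/0.0592 = −1.419.
The balanced reaction is Sn⁴⁺(aq) + Co(s) → Sn²⁺(aq) + Co²⁺(aq), so Q = ([Sn²⁺(aq)]·[Co²⁺(aq)]) / [Sn⁴⁺(aq)].
Solving for the unknown gives log [Sn⁴⁺(aq)] = 0.198, so [Sn⁴⁺(aq)] ≈ 1.6 M.

1.6 M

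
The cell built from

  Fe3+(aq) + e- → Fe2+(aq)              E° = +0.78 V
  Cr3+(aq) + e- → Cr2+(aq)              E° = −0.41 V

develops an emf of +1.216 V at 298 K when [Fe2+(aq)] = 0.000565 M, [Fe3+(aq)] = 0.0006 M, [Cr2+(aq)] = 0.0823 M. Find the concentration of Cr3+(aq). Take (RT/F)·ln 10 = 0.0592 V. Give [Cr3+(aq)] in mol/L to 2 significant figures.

0.032 M

The Fe³⁺/Fe²⁺ couple has the larger reduction potential, so it is the cathode: E°cell = +0.78 − (−0.41) = +1.19 V and n = 1.
Since E = E° − (0.0592/n)·log Q, log Q = n(E° − E)/0.0592 = −0.439.
Balancing electrons gives Fe3+(aq) + Cr2+(aq) → Fe2+(aq) + Cr3+(aq); thus Q = ([Fe2+(aq)]·[Cr3+(aq)]) / ([Fe3+(aq)]·[Cr2+(aq)]).
Solving for the unknown gives log [Cr3+(aq)] = −1.497, so [Cr3+(aq)] ≈ 0.032 M.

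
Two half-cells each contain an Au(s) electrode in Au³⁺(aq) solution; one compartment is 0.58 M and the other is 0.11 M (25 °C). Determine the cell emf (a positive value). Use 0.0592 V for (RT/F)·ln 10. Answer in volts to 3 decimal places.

For a concentration cell E°cell = 0, since both electrodes use the same couple.
The compartment with the higher Au³⁺(aq) concentration (0.58 M) acts as the cathode; ions are reduced there and produced at the dilute (0.11 M) anode.
With n = 3, Ecell = −(0.0592/3)·log([dilute]/[conc]) = −(0.0592/3)·log(0.11/0.58) = +0.014 V.

0.014 V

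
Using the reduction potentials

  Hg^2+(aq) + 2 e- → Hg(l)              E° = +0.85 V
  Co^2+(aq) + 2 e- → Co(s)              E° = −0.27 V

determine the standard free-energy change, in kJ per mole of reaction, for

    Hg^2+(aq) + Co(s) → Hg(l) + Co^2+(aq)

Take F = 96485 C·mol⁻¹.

−216 kJ/mol

In the reaction as written Hg^2+(aq) is reduced, so the Hg²⁺/Hg couple is the cathode and Co²⁺/Co is the anode.
E°cell = +0.85 − (−0.27) = +1.12 V; balancing electrons gives n = 2.
ΔG° = −nFE°cell = −(2)(96485)(+1.12) J/mol = −216 kJ/mol.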